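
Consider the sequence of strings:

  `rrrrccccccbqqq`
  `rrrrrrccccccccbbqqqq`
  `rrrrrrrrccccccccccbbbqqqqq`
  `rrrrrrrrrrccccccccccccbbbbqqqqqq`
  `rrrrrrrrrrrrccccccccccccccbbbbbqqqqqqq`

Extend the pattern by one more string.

Each string has the form r^{2n} c^{2n+2} b^{n-1} q^{n+1}, where the shown terms are n = 2, 3, 4, 5, 6.
Setting n = 7 gives 14, 16, 6, 8 characters in each block.

rrrrrrrrrrrrrrccccccccccccccccbbbbbbqqqqqqqq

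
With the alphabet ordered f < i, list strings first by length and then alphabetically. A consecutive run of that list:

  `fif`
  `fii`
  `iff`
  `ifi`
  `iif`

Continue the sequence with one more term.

iii

The successor of iif increments the rightmost position that isn't already i and resets every position after it to f.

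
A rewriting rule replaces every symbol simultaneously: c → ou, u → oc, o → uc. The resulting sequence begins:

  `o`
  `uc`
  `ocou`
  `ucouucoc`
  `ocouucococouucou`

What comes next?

ucouucococouucouucouucococouucoc

Applying the rule to each of the 16 symbols of ocouucococouucou gives the pieces uc ou uc oc oc ou uc ou uc ou uc oc oc ou uc oc, which concatenate to the answer.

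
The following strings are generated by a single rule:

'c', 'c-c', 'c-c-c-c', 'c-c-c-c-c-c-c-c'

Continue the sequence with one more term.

s(k+1) = s(k)·-·s(k) — each term doubles the last with '-' between the halves.
One more doubling of c-c-c-c-c-c-c-c gives the answer.

c-c-c-c-c-c-c-c-c-c-c-c-c-c-c-c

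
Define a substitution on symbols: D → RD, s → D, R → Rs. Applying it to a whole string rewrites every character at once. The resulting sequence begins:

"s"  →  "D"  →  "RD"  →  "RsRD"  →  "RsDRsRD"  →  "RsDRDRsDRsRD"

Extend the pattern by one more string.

RsDRDRsRDRsDRDRsDRsRD

Apply φ to RsDRDRsDRsRD symbol by symbol: R→Rs, s→D, D→RD, R→Rs, D→RD, R→Rs, s→D, D→RD, R→Rs, s→D, R→Rs, D→RD; joined: Rs D RD Rs RD Rs D RD Rs D Rs RD.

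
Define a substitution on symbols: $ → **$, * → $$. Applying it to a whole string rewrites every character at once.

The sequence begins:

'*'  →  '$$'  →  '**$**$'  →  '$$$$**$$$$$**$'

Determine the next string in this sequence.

φ($$$$**$$$$$**$) expands symbol-by-symbol to **$ **$ **$ **$ $$ $$ **$ **$ **$ **$ **$ $$ $$ **$; joining the 14 pieces gives the next term.

**$**$**$**$$$$$**$**$**$**$**$$$$$**$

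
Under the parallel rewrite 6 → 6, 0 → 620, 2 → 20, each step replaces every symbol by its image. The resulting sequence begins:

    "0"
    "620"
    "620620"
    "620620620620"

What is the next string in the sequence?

620620620620620620620620

Apply φ to 620620620620 symbol by symbol: 6→6, 2→20, 0→620, 6→6, 2→20, 0→620, 6→6, 2→20, 0→620, 6→6, 2→20, 0→620; joined: 6 20 620 6 20 620 6 20 620 6 20 620.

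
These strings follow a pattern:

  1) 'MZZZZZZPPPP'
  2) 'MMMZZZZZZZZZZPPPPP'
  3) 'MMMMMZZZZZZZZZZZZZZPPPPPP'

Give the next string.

The n-th term is 2n-1 M's then 4n+2 Z's then n+3 P's (n = 1, 2, …).
At n = 4 the blocks have lengths 7, 18, 7.

MMMMMMMZZZZZZZZZZZZZZZZZZPPPPPPP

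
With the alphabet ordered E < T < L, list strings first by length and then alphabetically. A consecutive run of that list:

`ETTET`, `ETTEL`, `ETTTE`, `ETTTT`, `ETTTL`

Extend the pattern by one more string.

Find the rightmost character of ETTTL below L, bump it to the next letter, and reset everything to its right to E.

ETTLE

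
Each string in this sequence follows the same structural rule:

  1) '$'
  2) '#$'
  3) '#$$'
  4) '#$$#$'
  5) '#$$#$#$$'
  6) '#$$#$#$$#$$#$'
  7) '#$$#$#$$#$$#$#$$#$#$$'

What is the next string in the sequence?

From term 3 onward, concatenate the last term with the second-to-last: #$·$ = #$$, #$$·#$ = #$$#$, …
Continuing: #$$#$#$$#$$#$#$$#$#$$ · #$$#$#$$#$$#$ gives term 8.

#$$#$#$$#$$#$#$$#$#$$#$$#$#$$#$$#$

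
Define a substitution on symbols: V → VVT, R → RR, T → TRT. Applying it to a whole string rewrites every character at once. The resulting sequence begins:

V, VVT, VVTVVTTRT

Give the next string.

VVTVVTTRTVVTVVTTRTTRTRRTRT

Expanding VVTVVTTRT: V→VVT, V→VVT, T→TRT, V→VVT, V→VVT, T→TRT, T→TRT, R→RR, T→TRT. Concatenated: VVT VVT TRT VVT VVT TRT TRT RR TRT.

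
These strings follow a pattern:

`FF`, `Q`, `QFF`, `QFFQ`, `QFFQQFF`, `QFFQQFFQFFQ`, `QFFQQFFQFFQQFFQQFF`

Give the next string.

QFFQQFFQFFQQFFQQFFQFFQQFFQFFQ

This is a Fibonacci-style word recurrence s(k) = s(k−1)·s(k−2): e.g. Q·FF = QFF.
The next term joins QFFQQFFQFFQQFFQQFF and QFFQQFFQFFQ.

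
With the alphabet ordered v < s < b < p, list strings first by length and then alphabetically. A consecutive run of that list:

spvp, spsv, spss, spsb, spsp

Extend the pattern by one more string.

spbv

The successor of spsp increments the rightmost position that isn't already p and resets every position after it to v.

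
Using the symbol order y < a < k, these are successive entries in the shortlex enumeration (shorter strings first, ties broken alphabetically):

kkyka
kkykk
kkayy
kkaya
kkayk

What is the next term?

The successor of kkayk increments the rightmost position that isn't already k and resets every position after it to y.

kkaay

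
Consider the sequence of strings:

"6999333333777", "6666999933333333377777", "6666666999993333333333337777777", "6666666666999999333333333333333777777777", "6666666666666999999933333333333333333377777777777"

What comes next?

Term n consists of 3n-2 6's, followed by n+2 9's, followed by 3n+3 3's, followed by 2n+1 7's (n = 1, 2, …).
Setting n = 6 gives 16, 8, 21, 13 characters in each block.

6666666666666666999999993333333333333333333337777777777777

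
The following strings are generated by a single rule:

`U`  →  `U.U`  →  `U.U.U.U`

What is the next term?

s(k+1) = s(k)·.·s(k) — each term doubles the last with '.' between the halves.
So the next term is two copies of U.U.U.U with '.' between the halves.

U.U.U.U.U.U.U.U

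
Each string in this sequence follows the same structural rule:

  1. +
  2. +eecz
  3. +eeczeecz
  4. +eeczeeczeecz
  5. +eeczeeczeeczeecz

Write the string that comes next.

Every step adds eecz to the end: s(k+1) = s(k)·eecz.
One more step from +eeczeeczeeczeecz gives the answer.

+eeczeeczeeczeeczeecz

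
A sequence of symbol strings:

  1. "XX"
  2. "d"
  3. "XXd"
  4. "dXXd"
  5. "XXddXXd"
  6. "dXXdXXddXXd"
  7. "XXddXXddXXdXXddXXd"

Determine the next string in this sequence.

dXXdXXddXXdXXddXXddXXdXXddXXd

This is a Fibonacci-style word recurrence s(k) = s(k−2)·s(k−1): e.g. XX·d = XXd.
Continuing: dXXdXXddXXd · XXddXXddXXdXXddXXd gives term 8.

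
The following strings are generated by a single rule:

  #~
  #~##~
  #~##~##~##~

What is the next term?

s(k+1) = s(k)·#·s(k) — each term doubles the last with '#' between the halves.
Doubling #~##~##~##~ with '#' between the halves:

#~##~##~##~##~##~##~##~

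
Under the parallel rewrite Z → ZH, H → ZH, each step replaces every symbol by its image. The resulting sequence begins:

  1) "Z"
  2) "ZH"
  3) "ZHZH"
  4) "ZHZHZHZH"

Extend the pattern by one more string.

Rewriting each symbol of ZHZHZHZH: Z→ZH, H→ZH, Z→ZH, H→ZH, Z→ZH, H→ZH, Z→ZH, H→ZH, which concatenates to ZH ZH ZH ZH ZH ZH ZH ZH.

ZHZHZHZHZHZHZHZH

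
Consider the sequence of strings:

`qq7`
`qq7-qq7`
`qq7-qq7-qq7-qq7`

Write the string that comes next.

s(k+1) = s(k)·-·s(k) — each term doubles the last with '-' between the halves.
Doubling qq7-qq7-qq7-qq7 with '-' between the halves:

qq7-qq7-qq7-qq7-qq7-qq7-qq7-qq7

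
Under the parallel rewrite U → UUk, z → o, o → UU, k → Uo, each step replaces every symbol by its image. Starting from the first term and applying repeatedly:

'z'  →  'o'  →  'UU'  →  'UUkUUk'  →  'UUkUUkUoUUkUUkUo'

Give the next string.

φ(UUkUUkUoUUkUUkUo) expands symbol-by-symbol to UUk UUk Uo UUk UUk Uo UUk UU UUk UUk Uo UUk UUk Uo UUk UU; joining the 16 pieces gives the next term.

UUkUUkUoUUkUUkUoUUkUUUUkUUkUoUUkUUkUoUUkUU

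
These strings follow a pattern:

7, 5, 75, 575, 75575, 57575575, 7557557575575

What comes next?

575755757557557575575

This is a Fibonacci-style word recurrence s(k) = s(k−2)·s(k−1): e.g. 7·5 = 75.
The next term joins 57575575 and 7557557575575.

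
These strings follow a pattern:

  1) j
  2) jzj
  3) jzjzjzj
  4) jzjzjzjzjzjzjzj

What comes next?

Every step duplicates the string with 'z' between the halves.
Doubling jzjzjzjzjzjzjzj with 'z' between the halves:

jzjzjzjzjzjzjzjzjzjzjzjzjzjzjzj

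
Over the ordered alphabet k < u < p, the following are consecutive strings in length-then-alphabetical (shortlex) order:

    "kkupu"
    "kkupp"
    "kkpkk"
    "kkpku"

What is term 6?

kkpuk

Advancing 2 positions from kkpku through kkpku → kkpkp reaches term 6.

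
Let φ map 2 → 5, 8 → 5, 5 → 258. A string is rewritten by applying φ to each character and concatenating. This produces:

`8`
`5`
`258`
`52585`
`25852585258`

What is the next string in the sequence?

525852585258525852585

Rewriting each symbol of 25852585258: 2→5, 5→258, 8→5, 5→258, 2→5, 5→258, 8→5, 5→258, 2→5, 5→258, 8→5, which concatenates to 5 258 5 258 5 258 5 258 5 258 5.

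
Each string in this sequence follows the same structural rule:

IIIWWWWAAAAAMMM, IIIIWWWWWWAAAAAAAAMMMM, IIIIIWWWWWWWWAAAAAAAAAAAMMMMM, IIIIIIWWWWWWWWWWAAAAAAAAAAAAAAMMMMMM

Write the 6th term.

Term n consists of n+1 I's, followed by 2n W's, followed by 3n-1 A's, followed by n+1 M's, where the shown terms are n = 2, 3, 4, 5.
At n = 7 the blocks have lengths 8, 14, 20, 8.

IIIIIIIIWWWWWWWWWWWWWWAAAAAAAAAAAAAAAAAAAAMMMMMMMM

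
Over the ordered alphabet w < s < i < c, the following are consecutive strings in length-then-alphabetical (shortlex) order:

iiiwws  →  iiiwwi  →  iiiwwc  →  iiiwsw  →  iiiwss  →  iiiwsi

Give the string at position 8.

iiiwiw

Advancing 2 positions from iiiwsi through iiiwsi → iiiwsc reaches term 8.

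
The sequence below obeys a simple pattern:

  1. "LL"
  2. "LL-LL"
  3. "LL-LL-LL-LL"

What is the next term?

Every step duplicates the string with '-' between the halves.
Doubling LL-LL-LL-LL with '-' between the halves:

LL-LL-LL-LL-LL-LL-LL-LL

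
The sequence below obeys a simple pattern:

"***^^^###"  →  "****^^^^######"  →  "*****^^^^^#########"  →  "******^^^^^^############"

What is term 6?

********^^^^^^^^##################

The n-th term is n+2 *'s then n+2 ^'s then 3n #'s (n = 1, 2, …).
For term 6, n = 6, so the run lengths are 8, 8, 18.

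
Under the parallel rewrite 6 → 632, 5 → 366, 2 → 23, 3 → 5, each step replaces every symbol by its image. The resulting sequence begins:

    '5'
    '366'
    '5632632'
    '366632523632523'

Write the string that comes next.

5632632632523366235632523366235

Applying the rule to each of the 15 symbols of 366632523632523 gives the pieces 5 632 632 632 5 23 366 23 5 632 5 23 366 23 5, which concatenate to the answer.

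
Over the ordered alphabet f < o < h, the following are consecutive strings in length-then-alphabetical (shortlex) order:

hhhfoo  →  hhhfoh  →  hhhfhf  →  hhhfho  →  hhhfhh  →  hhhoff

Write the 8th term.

hhhofh

Advancing 2 positions from hhhoff through hhhoff → hhhofo reaches term 8.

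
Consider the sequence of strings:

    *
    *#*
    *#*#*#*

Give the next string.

Every step duplicates the string with '#' between the halves.
So the next term is two copies of *#*#*#* with '#' between the halves.

*#*#*#*#*#*#*#*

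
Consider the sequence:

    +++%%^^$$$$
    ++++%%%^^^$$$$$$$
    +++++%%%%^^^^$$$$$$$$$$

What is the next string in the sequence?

++++++%%%%%^^^^^$$$$$$$$$$$$$

Reading off run lengths: + runs 3, 4, 5; % runs 2, 3, 4; ^ runs 2, 3, 4; $ runs 4, 7, 10 — each is linear in n (n = 1, 2, …).
Setting n = 4 gives 6, 5, 5, 13 characters in each block.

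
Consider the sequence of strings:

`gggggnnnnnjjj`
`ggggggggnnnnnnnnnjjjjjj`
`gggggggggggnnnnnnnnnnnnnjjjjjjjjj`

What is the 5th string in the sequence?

Reading off run lengths: g runs 5, 8, 11; n runs 5, 9, 13; j runs 3, 6, 9 — each is linear in n (n = 1, 2, …).
For term 5, n = 5, so the run lengths are 17, 21, 15.

gggggggggggggggggnnnnnnnnnnnnnnnnnnnnnjjjjjjjjjjjjjjj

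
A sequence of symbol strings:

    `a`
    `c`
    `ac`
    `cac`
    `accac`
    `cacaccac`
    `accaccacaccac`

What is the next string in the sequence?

This is a Fibonacci-style word recurrence s(k) = s(k−2)·s(k−1): e.g. a·c = ac.
So term 8 is cacaccac·accaccacaccac.

cacaccacaccaccacaccac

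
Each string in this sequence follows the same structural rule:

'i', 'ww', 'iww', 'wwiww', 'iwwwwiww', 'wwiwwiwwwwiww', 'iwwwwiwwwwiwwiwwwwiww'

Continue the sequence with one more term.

This is a Fibonacci-style word recurrence s(k) = s(k−2)·s(k−1): e.g. i·ww = iww.
Continuing: wwiwwiwwwwiww · iwwwwiwwwwiwwiwwwwiww gives term 8.

wwiwwiwwwwiwwiwwwwiwwwwiwwiwwwwiww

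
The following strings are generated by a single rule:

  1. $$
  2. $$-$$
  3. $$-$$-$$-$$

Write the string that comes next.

$$-$$-$$-$$-$$-$$-$$-$$

s(k+1) = s(k)·-·s(k) — each term doubles the last with '-' between the halves.
So the next term is two copies of $$-$$-$$-$$ with '-' between the halves.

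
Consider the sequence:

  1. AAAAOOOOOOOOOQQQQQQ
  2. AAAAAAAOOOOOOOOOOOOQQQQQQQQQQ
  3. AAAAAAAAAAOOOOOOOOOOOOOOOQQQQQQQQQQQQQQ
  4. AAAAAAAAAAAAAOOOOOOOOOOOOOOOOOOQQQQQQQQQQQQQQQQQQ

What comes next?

Reading off run lengths: A runs 4, 7, 10, 13; O runs 9, 12, 15, 18; Q runs 6, 10, 14, 18 — each is linear in n, where the shown terms are n = 2, 3, 4, 5.
At n = 6 the blocks have lengths 16, 21, 22.

AAAAAAAAAAAAAAAAOOOOOOOOOOOOOOOOOOOOOQQQQQQQQQQQQQQQQQQQQQQ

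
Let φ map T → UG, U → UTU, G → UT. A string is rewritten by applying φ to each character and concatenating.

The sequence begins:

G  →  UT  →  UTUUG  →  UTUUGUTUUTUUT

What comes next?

UTUUGUTUUTUUTUTUUGUTUUTUUGUTUUTUUG

φ(UTUUGUTUUTUUT) expands symbol-by-symbol to UTU UG UTU UTU UT UTU UG UTU UTU UG UTU UTU UG; joining the 13 pieces gives the next term.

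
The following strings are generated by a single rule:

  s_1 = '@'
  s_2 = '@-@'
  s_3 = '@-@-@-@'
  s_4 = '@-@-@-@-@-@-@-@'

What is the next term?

s(k+1) = s(k)·-·s(k) — each term doubles the last with '-' between the halves.
One more doubling of @-@-@-@-@-@-@-@ gives the answer.

@-@-@-@-@-@-@-@-@-@-@-@-@-@-@-@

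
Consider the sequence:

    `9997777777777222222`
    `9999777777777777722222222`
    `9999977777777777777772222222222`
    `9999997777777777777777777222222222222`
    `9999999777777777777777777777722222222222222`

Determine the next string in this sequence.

Reading off run lengths: 9 runs 3, 4, 5, 6, 7; 7 runs 10, 13, 16, 19, 22; 2 runs 6, 8, 10, 12, 14 — each is linear in n, where the shown terms are n = 3, 4, 5, 6, 7.
At n = 8 the blocks have lengths 8, 25, 16.

9999999977777777777777777777777772222222222222222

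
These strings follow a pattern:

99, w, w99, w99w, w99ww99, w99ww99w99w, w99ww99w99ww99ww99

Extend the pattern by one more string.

From term 3 onward, concatenate the last term with the second-to-last: w·99 = w99, w99·w = w99w, …
So term 8 is w99ww99w99ww99ww99·w99ww99w99w.

w99ww99w99ww99ww99w99ww99w99w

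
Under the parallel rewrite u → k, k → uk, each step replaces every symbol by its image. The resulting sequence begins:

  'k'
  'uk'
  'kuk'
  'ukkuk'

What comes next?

kukukkuk

Rewriting each symbol of ukkuk: u→k, k→uk, k→uk, u→k, k→uk, which concatenates to k uk uk k uk.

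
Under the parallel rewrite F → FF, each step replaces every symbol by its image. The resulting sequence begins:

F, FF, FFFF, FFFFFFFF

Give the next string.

FFFFFFFFFFFFFFFF

Expanding FFFFFFFF: F→FF, F→FF, F→FF, F→FF, F→FF, F→FF, F→FF, F→FF. Concatenated: FF FF FF FF FF FF FF FF.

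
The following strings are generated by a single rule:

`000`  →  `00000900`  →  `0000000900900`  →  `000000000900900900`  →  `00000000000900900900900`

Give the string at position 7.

000000000000000900900900900900900

Each term wraps the previous one in 00 on the left and 900 on the right.
From 00000000000900900900900, 2 further steps: 00000000000900900900900 → 0000000000000900900900900900 → (answer).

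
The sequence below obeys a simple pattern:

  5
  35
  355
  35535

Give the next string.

Each term (from the third on) is the previous term followed by the one before it: term 3 = 35·5 = 355.
The next term joins 35535 and 355.

35535355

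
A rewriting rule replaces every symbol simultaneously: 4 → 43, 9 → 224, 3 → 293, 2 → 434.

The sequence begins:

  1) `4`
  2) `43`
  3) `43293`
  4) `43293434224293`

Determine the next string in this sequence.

43293434224293432934343443443434224293

Applying the rule to each of the 14 symbols of 43293434224293 gives the pieces 43 293 434 224 293 43 293 43 434 434 43 434 224 293, which concatenate to the answer.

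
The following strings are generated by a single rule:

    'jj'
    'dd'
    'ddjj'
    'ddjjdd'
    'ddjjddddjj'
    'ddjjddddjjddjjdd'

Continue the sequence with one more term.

This is a Fibonacci-style word recurrence s(k) = s(k−1)·s(k−2): e.g. dd·jj = ddjj.
Continuing: ddjjddddjjddjjdd · ddjjddddjj gives term 7.

ddjjddddjjddjjddddjjddddjj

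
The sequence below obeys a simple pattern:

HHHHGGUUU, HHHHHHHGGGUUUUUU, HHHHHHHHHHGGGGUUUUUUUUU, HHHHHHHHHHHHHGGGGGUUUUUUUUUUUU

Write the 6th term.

HHHHHHHHHHHHHHHHHHHGGGGGGGUUUUUUUUUUUUUUUUUU

Each string has the form H^{3n+1} G^{n+1} U^{3n} (n = 1, 2, …).
At n = 6 the blocks have lengths 19, 7, 18.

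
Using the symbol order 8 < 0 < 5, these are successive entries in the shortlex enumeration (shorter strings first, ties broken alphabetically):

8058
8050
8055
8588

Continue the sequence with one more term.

The successor of 8588 increments the rightmost position that isn't already 5 and resets every position after it to 8.

8580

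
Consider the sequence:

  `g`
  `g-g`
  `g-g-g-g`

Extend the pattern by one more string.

g-g-g-g-g-g-g-g

Every step duplicates the string with '-' between the halves.
So the next term is two copies of g-g-g-g with '-' between the halves.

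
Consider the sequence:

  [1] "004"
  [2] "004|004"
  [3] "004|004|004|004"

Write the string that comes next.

004|004|004|004|004|004|004|004

Each string is two copies of the previous one joined by '|'.
One more doubling of 004|004|004|004 gives the answer.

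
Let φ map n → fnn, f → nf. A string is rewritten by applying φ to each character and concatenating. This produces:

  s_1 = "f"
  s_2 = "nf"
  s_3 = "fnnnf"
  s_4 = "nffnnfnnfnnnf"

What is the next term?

Applying the rule to each of the 13 symbols of nffnnfnnfnnnf gives the pieces fnn nf nf fnn fnn nf fnn fnn nf fnn fnn fnn nf, which concatenate to the answer.

fnnnfnffnnfnnnffnnfnnnffnnfnnfnnnf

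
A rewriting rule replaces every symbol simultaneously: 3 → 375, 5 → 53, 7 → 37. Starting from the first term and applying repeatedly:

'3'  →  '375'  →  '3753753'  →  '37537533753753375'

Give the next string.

37537533753753375375375337537533753753753

Applying the rule to each of the 17 symbols of 37537533753753375 gives the pieces 375 37 53 375 37 53 375 375 37 53 375 37 53 375 375 37 53, which concatenate to the answer.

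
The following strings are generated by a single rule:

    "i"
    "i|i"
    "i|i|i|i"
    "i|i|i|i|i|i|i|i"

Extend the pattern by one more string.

i|i|i|i|i|i|i|i|i|i|i|i|i|i|i|i

Each string is two copies of the previous one joined by '|'.
One more doubling of i|i|i|i|i|i|i|i gives the answer.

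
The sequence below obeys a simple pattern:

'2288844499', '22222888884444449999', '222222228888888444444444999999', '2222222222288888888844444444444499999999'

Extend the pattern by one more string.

Reading off run lengths: 2 runs 2, 5, 8, 11; 8 runs 3, 5, 7, 9; 4 runs 3, 6, 9, 12; 9 runs 2, 4, 6, 8 — each is linear in n (n = 1, 2, …).
Setting n = 5 gives 14, 11, 15, 10 characters in each block.

22222222222222888888888884444444444444449999999999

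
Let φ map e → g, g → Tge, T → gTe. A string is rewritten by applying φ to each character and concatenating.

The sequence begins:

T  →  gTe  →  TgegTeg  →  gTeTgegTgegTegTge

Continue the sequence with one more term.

TgegTeggTeTgegTgegTeTgegTgegTegTgegTeTgeg

φ(gTeTgegTgegTegTge) expands symbol-by-symbol to Tge gTe g gTe Tge g Tge gTe Tge g Tge gTe g Tge gTe Tge g; joining the 17 pieces gives the next term.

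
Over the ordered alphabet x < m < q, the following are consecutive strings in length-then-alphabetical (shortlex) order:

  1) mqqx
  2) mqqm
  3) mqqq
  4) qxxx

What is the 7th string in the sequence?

qxmx

Advancing 3 positions from qxxx through qxxx → qxxm → qxxq reaches term 7.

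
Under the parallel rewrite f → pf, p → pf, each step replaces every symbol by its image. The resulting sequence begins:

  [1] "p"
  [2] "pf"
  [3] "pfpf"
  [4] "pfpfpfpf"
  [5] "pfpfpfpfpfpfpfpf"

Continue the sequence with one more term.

Replace each of the 16 characters of pfpfpfpfpfpfpfpf in place — pf pf pf pf pf pf pf pf pf pf pf pf pf pf pf pf — and concatenate.

pfpfpfpfpfpfpfpfpfpfpfpfpfpfpfpf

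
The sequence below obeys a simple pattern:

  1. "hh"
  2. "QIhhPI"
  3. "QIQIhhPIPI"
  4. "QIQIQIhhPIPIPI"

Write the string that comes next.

s(k+1) = QI·s(k)·PI, so each term gains QI as a prefix and PI as a suffix.
So the next term is QI·QIQIQIhhPIPIPI·PI.

QIQIQIQIhhPIPIPIPI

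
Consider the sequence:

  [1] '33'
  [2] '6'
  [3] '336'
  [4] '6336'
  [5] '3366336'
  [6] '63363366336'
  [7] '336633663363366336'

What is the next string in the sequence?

This is a Fibonacci-style word recurrence s(k) = s(k−2)·s(k−1): e.g. 33·6 = 336.
So term 8 is 63363366336·336633663363366336.

63363366336336633663363366336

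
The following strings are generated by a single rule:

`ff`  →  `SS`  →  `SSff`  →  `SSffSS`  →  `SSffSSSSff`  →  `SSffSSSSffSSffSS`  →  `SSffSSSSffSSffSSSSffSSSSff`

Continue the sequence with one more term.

This is a Fibonacci-style word recurrence s(k) = s(k−1)·s(k−2): e.g. SS·ff = SSff.
The next term joins SSffSSSSffSSffSSSSffSSSSff and SSffSSSSffSSffSS.

SSffSSSSffSSffSSSSffSSSSffSSffSSSSffSSffSS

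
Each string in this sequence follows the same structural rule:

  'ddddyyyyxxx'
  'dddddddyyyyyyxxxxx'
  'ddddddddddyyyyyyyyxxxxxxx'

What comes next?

Reading off run lengths: d runs 4, 7, 10; y runs 4, 6, 8; x runs 3, 5, 7 — each is linear in n (n = 1, 2, …).
Setting n = 4 gives 13, 10, 9 characters in each block.

dddddddddddddyyyyyyyyyyxxxxxxxxx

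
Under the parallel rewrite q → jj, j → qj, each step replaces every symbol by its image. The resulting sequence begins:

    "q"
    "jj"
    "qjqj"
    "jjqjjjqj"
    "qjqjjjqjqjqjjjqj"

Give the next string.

φ(qjqjjjqjqjqjjjqj) expands symbol-by-symbol to jj qj jj qj qj qj jj qj jj qj jj qj qj qj jj qj; joining the 16 pieces gives the next term.

jjqjjjqjqjqjjjqjjjqjjjqjqjqjjjqj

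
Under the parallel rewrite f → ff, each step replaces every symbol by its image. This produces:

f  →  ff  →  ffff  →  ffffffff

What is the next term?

ffffffffffffffff

Apply φ to ffffffff symbol by symbol: f→ff, f→ff, f→ff, f→ff, f→ff, f→ff, f→ff, f→ff; joined: ff ff ff ff ff ff ff ff.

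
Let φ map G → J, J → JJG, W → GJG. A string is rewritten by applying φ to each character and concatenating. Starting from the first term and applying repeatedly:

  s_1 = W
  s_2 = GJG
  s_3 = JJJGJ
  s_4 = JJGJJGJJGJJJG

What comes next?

JJGJJGJJJGJJGJJJGJJGJJJGJJGJJGJ

Replace each of the 13 characters of JJGJJGJJGJJJG in place — JJG JJG J JJG JJG J JJG JJG J JJG JJG JJG J — and concatenate.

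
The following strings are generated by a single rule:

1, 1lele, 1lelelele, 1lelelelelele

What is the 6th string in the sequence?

Each term is the previous one with lele appended.
From 1lelelelelele, 2 further steps: 1lelelelelele → 1lelelelelelelele → (answer).

1lelelelelelelelelele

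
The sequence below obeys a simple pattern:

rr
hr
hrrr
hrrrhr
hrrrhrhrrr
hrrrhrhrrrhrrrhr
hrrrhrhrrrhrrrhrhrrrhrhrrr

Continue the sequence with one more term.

hrrrhrhrrrhrrrhrhrrrhrhrrrhrrrhrhrrrhrrrhr

Each term (from the third on) is the previous term followed by the one before it: term 3 = hr·rr = hrrr.
So term 8 is hrrrhrhrrrhrrrhrhrrrhrhrrr·hrrrhrhrrrhrrrhr.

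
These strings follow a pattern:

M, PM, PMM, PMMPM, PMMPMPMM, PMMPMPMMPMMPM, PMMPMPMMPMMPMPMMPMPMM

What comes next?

PMMPMPMMPMMPMPMMPMPMMPMMPMPMMPMMPM

From term 3 onward, concatenate the last term with the second-to-last: PM·M = PMM, PMM·PM = PMMPM, …
The next term joins PMMPMPMMPMMPMPMMPMPMM and PMMPMPMMPMMPM.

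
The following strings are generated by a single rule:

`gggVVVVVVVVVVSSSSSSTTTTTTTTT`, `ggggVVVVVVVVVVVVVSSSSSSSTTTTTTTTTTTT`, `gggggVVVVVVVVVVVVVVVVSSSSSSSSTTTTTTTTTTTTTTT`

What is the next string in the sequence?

ggggggVVVVVVVVVVVVVVVVVVVSSSSSSSSSTTTTTTTTTTTTTTTTTT

The n-th term is n g's then 3n+1 V's then n+3 S's then 3n T's, where the shown terms are n = 3, 4, 5.
At n = 6 the blocks have lengths 6, 19, 9, 18.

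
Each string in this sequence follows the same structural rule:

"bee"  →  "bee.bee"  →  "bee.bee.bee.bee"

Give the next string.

bee.bee.bee.bee.bee.bee.bee.bee

s(k+1) = s(k)·.·s(k) — each term doubles the last with '.' between the halves.
So the next term is two copies of bee.bee.bee.bee with '.' between the halves.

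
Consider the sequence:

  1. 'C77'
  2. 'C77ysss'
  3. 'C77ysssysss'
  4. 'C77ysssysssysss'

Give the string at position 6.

C77ysssysssysssysssysss

The strings grow by a fixed suffix ysss each time.
From C77ysssysssysss, 2 further steps: C77ysssysssysss → C77ysssysssysssysss → (answer).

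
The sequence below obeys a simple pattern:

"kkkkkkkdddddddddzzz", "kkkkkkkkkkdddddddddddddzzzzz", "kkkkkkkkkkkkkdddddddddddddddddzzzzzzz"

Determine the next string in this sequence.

kkkkkkkkkkkkkkkkdddddddddddddddddddddzzzzzzzzz

Each string has the form k^{3n+1} d^{4n+1} z^{2n-1}, where the shown terms are n = 2, 3, 4.
For the next term, n = 5, so the run lengths are 16, 21, 9.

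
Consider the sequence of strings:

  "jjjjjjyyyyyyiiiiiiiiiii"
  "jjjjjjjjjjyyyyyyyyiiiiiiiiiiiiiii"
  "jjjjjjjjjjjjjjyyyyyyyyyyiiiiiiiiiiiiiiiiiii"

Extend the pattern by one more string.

jjjjjjjjjjjjjjjjjjyyyyyyyyyyyyiiiiiiiiiiiiiiiiiiiiiii

Each string has the form j^{4n-2} y^{2n+2} i^{4n+3}, where the shown terms are n = 2, 3, 4.
For the next term, n = 5, so the run lengths are 18, 12, 23.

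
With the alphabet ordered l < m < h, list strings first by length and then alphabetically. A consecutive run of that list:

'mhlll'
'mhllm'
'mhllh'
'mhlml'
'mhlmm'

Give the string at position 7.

Continuing the enumeration 2 steps past mhlmm: mhlmm → mhlmh → (answer).

mhlhl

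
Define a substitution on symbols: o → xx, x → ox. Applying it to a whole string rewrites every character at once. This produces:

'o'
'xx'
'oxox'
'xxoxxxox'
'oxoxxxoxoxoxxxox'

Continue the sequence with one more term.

Rewriting the 16 symbols of oxoxxxoxoxoxxxox one by one yields xx ox xx ox ox ox xx ox xx ox xx ox ox ox xx ox; concatenated:

xxoxxxoxoxoxxxoxxxoxxxoxoxoxxxox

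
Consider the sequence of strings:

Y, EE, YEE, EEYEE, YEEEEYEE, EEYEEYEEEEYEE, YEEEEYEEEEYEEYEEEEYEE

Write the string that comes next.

From term 3 onward, concatenate the second-to-last term with the last: Y·EE = YEE, EE·YEE = EEYEE, …
So term 8 is EEYEEYEEEEYEE·YEEEEYEEEEYEEYEEEEYEE.

EEYEEYEEEEYEEYEEEEYEEEEYEEYEEEEYEE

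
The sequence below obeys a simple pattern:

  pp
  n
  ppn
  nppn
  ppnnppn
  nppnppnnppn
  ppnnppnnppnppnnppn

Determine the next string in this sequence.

This is a Fibonacci-style word recurrence s(k) = s(k−2)·s(k−1): e.g. pp·n = ppn.
Continuing: nppnppnnppn · ppnnppnnppnppnnppn gives term 8.

nppnppnnppnppnnppnnppnppnnppn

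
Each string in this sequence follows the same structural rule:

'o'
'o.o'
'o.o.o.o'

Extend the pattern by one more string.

Every step duplicates the string with '.' between the halves.
So the next term is two copies of o.o.o.o with '.' between the halves.

o.o.o.o.o.o.o.o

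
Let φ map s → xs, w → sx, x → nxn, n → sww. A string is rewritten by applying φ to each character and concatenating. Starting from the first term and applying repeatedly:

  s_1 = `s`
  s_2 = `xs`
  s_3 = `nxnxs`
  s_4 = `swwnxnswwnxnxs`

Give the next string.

xssxsxswwnxnswwxssxsxswwnxnswwnxnxs

φ(swwnxnswwnxnxs) expands symbol-by-symbol to xs sx sx sww nxn sww xs sx sx sww nxn sww nxn xs; joining the 14 pieces gives the next term.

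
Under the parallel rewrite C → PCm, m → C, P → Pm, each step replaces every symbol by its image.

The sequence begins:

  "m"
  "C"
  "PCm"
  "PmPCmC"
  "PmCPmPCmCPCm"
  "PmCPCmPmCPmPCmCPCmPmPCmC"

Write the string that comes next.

φ(PmCPCmPmCPmPCmCPCmPmPCmC) expands symbol-by-symbol to Pm C PCm Pm PCm C Pm C PCm Pm C Pm PCm C PCm Pm PCm C Pm C Pm PCm C PCm; joining the 24 pieces gives the next term.

PmCPCmPmPCmCPmCPCmPmCPmPCmCPCmPmPCmCPmCPmPCmCPCm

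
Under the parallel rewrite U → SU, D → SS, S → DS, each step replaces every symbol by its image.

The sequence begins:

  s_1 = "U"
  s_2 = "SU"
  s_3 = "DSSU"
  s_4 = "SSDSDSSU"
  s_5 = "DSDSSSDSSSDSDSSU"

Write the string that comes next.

SSDSSSDSDSDSSSDSDSDSSSDSSSDSDSSU

Replace each of the 16 characters of DSDSSSDSSSDSDSSU in place — SS DS SS DS DS DS SS DS DS DS SS DS SS DS DS SU — and concatenate.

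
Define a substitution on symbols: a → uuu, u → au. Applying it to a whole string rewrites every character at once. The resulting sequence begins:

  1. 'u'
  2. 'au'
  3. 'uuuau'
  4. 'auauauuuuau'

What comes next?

Apply φ to auauauuuuau symbol by symbol: a→uuu, u→au, a→uuu, u→au, a→uuu, u→au, u→au, u→au, u→au, a→uuu, u→au; joined: uuu au uuu au uuu au au au au uuu au.

uuuauuuuauuuuauauauauuuuau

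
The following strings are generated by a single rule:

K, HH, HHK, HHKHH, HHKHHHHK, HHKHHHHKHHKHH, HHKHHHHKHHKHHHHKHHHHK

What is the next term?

HHKHHHHKHHKHHHHKHHHHKHHKHHHHKHHKHH

Each term (from the third on) is the previous term followed by the one before it: term 3 = HH·K = HHK.
Continuing: HHKHHHHKHHKHHHHKHHHHK · HHKHHHHKHHKHH gives term 8.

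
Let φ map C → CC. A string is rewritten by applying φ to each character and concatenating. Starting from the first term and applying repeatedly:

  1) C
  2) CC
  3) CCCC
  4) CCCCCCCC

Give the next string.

Apply φ to CCCCCCCC symbol by symbol: C→CC, C→CC, C→CC, C→CC, C→CC, C→CC, C→CC, C→CC; joined: CC CC CC CC CC CC CC CC.

CCCCCCCCCCCCCCCC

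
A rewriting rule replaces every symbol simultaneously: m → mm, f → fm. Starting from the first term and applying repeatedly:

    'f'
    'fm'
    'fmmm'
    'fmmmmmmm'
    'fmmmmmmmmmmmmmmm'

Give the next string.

φ(fmmmmmmmmmmmmmmm) expands symbol-by-symbol to fm mm mm mm mm mm mm mm mm mm mm mm mm mm mm mm; joining the 16 pieces gives the next term.

fmmmmmmmmmmmmmmmmmmmmmmmmmmmmmmm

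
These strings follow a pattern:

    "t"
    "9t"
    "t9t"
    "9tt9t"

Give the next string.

This is a Fibonacci-style word recurrence s(k) = s(k−2)·s(k−1): e.g. t·9t = t9t.
So term 5 is t9t·9tt9t.

t9t9tt9t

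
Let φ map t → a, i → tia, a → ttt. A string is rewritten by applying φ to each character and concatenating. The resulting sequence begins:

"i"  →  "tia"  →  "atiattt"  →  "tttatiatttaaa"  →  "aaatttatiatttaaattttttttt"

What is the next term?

Replace each of the 25 characters of aaatttatiatttaaattttttttt in place — ttt ttt ttt a a a ttt a tia ttt a a a ttt ttt ttt a a a a a a a a a — and concatenate.

tttttttttaaatttatiatttaaatttttttttaaaaaaaaa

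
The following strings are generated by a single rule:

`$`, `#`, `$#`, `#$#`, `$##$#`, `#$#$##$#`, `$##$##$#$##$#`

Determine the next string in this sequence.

From term 3 onward, concatenate the second-to-last term with the last: $·# = $#, #·$# = #$#, …
So term 8 is #$#$##$#·$##$##$#$##$#.

#$#$##$#$##$##$#$##$#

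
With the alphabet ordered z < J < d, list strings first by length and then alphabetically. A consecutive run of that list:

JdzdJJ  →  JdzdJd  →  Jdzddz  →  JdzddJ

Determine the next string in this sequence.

Find the rightmost character of JdzddJ below d, bump it to the next letter, and reset everything to its right to z.

Jdzddd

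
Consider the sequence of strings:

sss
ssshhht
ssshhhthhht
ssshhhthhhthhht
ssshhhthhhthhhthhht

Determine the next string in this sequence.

Each term is the previous one with hhht appended.
Applying this once more to ssshhhthhhthhhthhht:

ssshhhthhhthhhthhhthhht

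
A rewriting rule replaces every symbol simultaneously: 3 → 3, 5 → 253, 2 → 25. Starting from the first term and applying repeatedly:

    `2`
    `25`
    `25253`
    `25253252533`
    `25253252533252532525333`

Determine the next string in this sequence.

25253252533252532525333252532525332525325253333

Replace each of the 23 characters of 25253252533252532525333 in place — 25 253 25 253 3 25 253 25 253 3 3 25 253 25 253 3 25 253 25 253 3 3 3 — and concatenate.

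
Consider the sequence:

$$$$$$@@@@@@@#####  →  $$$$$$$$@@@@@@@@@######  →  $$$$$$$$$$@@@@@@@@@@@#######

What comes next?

$$$$$$$$$$$$@@@@@@@@@@@@@########

Reading off run lengths: $ runs 6, 8, 10; @ runs 7, 9, 11; # runs 5, 6, 7 — each is linear in n, where the shown terms are n = 3, 4, 5.
At n = 6 the blocks have lengths 12, 13, 8.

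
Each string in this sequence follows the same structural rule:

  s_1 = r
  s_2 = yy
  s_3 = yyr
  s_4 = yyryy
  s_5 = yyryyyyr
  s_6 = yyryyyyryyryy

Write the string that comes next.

yyryyyyryyryyyyryyyyr

Each term (from the third on) is the previous term followed by the one before it: term 3 = yy·r = yyr.
The next term joins yyryyyyryyryy and yyryyyyr.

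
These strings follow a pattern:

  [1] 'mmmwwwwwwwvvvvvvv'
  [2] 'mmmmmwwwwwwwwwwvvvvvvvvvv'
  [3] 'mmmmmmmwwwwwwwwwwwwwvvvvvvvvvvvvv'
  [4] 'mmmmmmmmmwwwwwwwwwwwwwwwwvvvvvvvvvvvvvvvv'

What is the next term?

The n-th term is 2n-1 m's then 3n+1 w's then 3n+1 v's, where the shown terms are n = 2, 3, 4, 5.
Setting n = 6 gives 11, 19, 19 characters in each block.

mmmmmmmmmmmwwwwwwwwwwwwwwwwwwwvvvvvvvvvvvvvvvvvvv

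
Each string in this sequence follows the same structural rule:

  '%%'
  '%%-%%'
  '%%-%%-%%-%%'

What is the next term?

Each string is two copies of the previous one joined by '-'.
One more doubling of %%-%%-%%-%% gives the answer.

%%-%%-%%-%%-%%-%%-%%-%%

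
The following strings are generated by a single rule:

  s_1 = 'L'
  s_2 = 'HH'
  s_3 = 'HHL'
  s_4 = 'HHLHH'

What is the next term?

HHLHHHHL

Each term (from the third on) is the previous term followed by the one before it: term 3 = HH·L = HHL.
Continuing: HHLHH · HHL gives term 5.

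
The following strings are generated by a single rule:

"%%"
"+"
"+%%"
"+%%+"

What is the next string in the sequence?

Each term (from the third on) is the previous term followed by the one before it: term 3 = +·%% = +%%.
So term 5 is +%%+·+%%.

+%%++%%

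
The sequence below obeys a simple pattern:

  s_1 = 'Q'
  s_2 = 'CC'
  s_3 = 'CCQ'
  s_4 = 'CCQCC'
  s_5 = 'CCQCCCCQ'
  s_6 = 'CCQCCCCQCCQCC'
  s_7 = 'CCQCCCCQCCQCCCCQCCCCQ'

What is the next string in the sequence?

From term 3 onward, concatenate the last term with the second-to-last: CC·Q = CCQ, CCQ·CC = CCQCC, …
The next term joins CCQCCCCQCCQCCCCQCCCCQ and CCQCCCCQCCQCC.

CCQCCCCQCCQCCCCQCCCCQCCQCCCCQCCQCC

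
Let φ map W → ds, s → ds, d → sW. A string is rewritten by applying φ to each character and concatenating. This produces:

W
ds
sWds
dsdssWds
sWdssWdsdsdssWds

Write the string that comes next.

Rewriting the 16 symbols of sWdssWdsdsdssWds one by one yields ds ds sW ds ds ds sW ds sW ds sW ds ds ds sW ds; concatenated:

dsdssWdsdsdssWdssWdssWdsdsdssWds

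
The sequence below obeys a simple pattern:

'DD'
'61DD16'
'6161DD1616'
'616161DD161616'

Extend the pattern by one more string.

61616161DD16161616

Each term wraps the previous one in 61 on the left and 16 on the right.
One more step from 616161DD161616 gives the answer.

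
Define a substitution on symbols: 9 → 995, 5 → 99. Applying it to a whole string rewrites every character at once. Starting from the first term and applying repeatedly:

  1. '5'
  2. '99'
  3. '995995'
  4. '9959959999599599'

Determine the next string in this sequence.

Rewriting the 16 symbols of 9959959999599599 one by one yields 995 995 99 995 995 99 995 995 995 995 99 995 995 99 995 995; concatenated:

99599599995995999959959959959999599599995995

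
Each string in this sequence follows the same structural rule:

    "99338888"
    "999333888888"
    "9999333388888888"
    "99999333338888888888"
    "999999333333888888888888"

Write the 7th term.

99999999333333338888888888888888

Each string has the form 9^{n+1} 3^{n+1} 8^{2n+2} (n = 1, 2, …).
Setting n = 7 gives 8, 8, 16 characters in each block.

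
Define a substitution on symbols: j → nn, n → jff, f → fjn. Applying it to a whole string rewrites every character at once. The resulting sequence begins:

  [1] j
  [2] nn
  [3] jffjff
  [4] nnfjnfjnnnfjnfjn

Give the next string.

Rewriting the 16 symbols of nnfjnfjnnnfjnfjn one by one yields jff jff fjn nn jff fjn nn jff jff jff fjn nn jff fjn nn jff; concatenated:

jffjfffjnnnjfffjnnnjffjffjfffjnnnjfffjnnnjff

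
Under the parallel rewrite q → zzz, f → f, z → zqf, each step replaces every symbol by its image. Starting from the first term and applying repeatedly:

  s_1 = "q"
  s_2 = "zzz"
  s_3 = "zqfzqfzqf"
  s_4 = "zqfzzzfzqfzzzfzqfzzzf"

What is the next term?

Applying the rule to each of the 21 symbols of zqfzzzfzqfzzzfzqfzzzf gives the pieces zqf zzz f zqf zqf zqf f zqf zzz f zqf zqf zqf f zqf zzz f zqf zqf zqf f, which concatenate to the answer.

zqfzzzfzqfzqfzqffzqfzzzfzqfzqfzqffzqfzzzfzqfzqfzqff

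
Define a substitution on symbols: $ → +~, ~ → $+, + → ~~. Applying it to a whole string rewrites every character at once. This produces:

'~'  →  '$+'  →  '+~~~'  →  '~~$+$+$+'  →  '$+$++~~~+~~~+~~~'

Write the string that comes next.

Replace each of the 16 characters of $+$++~~~+~~~+~~~ in place — +~ ~~ +~ ~~ ~~ $+ $+ $+ ~~ $+ $+ $+ ~~ $+ $+ $+ — and concatenate.

+~~~+~~~~~$+$+$+~~$+$+$+~~$+$+$+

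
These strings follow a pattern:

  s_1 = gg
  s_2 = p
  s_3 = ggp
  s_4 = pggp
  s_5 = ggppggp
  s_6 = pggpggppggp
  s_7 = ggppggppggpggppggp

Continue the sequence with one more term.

pggpggppggpggppggppggpggppggp

From term 3 onward, concatenate the second-to-last term with the last: gg·p = ggp, p·ggp = pggp, …
Continuing: pggpggppggp · ggppggppggpggppggp gives term 8.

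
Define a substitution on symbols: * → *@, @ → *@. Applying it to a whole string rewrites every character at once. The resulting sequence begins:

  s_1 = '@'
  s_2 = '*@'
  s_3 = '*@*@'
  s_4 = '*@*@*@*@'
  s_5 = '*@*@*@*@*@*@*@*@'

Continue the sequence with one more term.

Replace each of the 16 characters of *@*@*@*@*@*@*@*@ in place — *@ *@ *@ *@ *@ *@ *@ *@ *@ *@ *@ *@ *@ *@ *@ *@ — and concatenate.

*@*@*@*@*@*@*@*@*@*@*@*@*@*@*@*@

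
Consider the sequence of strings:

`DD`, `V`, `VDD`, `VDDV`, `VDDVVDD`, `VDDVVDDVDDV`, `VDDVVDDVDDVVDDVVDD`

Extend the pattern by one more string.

This is a Fibonacci-style word recurrence s(k) = s(k−1)·s(k−2): e.g. V·DD = VDD.
So term 8 is VDDVVDDVDDVVDDVVDD·VDDVVDDVDDV.

VDDVVDDVDDVVDDVVDDVDDVVDDVDDV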